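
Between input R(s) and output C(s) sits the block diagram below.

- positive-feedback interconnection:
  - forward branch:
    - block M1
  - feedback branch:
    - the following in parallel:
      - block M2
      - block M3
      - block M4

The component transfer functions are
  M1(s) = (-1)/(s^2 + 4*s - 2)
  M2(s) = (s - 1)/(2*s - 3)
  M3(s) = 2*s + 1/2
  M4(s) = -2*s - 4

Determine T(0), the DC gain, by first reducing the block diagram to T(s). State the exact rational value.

Step 1 - parallel reduction of M2, M3, M4 = (19 - 12*s)/(4*s - 6)
Step 2 - close the feedback loop around M1, (M2+M3+M4) = (6 - 4*s)/(4*s^3 + 10*s^2 - 44*s + 31)
DC gain: substitute s = 0 into T(s) from step 2: T(0) = 6/31.

Final answer: 6/31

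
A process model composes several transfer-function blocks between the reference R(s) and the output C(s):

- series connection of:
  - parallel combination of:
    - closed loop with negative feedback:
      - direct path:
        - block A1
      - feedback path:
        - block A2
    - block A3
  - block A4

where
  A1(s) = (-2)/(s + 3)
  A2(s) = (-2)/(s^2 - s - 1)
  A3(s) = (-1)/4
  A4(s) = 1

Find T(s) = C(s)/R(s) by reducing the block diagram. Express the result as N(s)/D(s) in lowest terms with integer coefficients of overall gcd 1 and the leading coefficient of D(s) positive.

Step 1 - apply the feedback formula to A1, A2; result (-2*s^2 + 2*s + 2)/(s^3 + 2*s^2 - 4*s + 1)
Step 2 - sum the parallel branches [A1/(1+A1*A2)], A3; result (-s^3 - 10*s^2 + 12*s + 7)/(4*s^3 + 8*s^2 - 16*s + 4)
Step 3 - multiply ([A1/(1+A1*A2)]+A3), A4 (series), giving the overall T(s)

Final answer: (-s^3 - 10*s^2 + 12*s + 7)/(4*s^3 + 8*s^2 - 16*s + 4)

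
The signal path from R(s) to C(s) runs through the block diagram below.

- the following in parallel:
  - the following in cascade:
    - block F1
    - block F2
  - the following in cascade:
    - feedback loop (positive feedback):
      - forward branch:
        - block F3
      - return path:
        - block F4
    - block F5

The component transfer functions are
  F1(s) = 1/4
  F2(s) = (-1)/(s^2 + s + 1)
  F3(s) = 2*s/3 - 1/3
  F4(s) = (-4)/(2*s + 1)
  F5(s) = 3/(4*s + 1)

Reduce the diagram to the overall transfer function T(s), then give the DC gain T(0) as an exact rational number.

Answer: 11/4

Working:
(1) reduce the series chain F1, F2 gives (-1)/(4*s^2 + 4*s + 4)
(2) feedback reduction of F3, F4 gives (4*s^2 - 1)/(14*s - 1)
(3) reduce the series chain [F3/(1-F3*F4)], F5 gives (12*s^2 - 3)/(56*s^2 + 10*s - 1)
(4) add (F1*F2), ([F3/(1-F3*F4)]*F5) (parallel) gives (48*s^4 + 48*s^3 - 20*s^2 - 22*s - 11)/(224*s^4 + 264*s^3 + 260*s^2 + 36*s - 4)
Step 4 gives the overall T(s). Then T(0) = -11/(-4) = 11/4.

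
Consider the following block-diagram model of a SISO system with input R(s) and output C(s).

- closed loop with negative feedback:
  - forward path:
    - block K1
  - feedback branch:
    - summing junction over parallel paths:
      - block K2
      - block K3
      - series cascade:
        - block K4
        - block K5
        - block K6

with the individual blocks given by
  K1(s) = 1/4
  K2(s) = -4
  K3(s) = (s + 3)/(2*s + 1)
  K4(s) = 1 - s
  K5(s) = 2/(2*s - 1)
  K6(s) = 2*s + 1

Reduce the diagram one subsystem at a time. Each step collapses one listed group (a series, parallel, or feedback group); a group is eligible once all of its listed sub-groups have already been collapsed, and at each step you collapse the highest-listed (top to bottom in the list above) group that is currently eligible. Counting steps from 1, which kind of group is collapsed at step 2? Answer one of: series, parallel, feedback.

Reducing step by step:

Step 1. multiply K4, K5, K6 (series)
Step 2. reduce the parallel group K2, K3, (K4*K5*K6)
Step 3. feedback reduction of K1, (K2+K3+(K4*K5*K6))
At step 2 the group reduced is parallel.

Answer: parallel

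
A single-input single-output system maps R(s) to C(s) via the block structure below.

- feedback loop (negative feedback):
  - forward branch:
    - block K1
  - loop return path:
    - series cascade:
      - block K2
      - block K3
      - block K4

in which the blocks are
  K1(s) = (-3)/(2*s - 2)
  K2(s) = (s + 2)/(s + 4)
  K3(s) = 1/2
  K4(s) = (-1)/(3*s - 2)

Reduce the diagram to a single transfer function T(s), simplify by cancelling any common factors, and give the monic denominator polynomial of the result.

Answer: s^3 + 7*s^2/3 - 23*s/4 + 19/6

Working:
1. combine K2, K3, K4 in series: (-s - 2)/(6*s^2 + 20*s - 16)
2. reduce the feedback loop with forward K1 and return (K2*K3*K4): (-18*s^2 - 60*s + 48)/(12*s^3 + 28*s^2 - 69*s + 38)
Step 2 gives the fully reduced T(s), with no common factor left to cancel. The denominator's leading coefficient is 12, so divide each of its coefficients by 12 to get the monic form.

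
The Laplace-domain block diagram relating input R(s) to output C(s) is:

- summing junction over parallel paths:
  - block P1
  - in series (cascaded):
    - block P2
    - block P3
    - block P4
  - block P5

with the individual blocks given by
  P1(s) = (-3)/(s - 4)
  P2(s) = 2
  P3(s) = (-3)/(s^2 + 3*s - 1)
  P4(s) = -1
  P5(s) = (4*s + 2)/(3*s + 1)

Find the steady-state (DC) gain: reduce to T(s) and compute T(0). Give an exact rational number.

The answer is -13/4.

Reasoning:
(1) series reduction of P2, P3, P4 = 6/(s^2 + 3*s - 1)
(2) add P1, (P2*P3*P4), P5 (parallel) = (4*s^4 - 11*s^3 - 66*s^2 - 76*s - 13)/(3*s^4 - 2*s^3 - 40*s^2 - s + 4)
The step-2 result is T(s). Setting s = 0: T(0) = -13/4.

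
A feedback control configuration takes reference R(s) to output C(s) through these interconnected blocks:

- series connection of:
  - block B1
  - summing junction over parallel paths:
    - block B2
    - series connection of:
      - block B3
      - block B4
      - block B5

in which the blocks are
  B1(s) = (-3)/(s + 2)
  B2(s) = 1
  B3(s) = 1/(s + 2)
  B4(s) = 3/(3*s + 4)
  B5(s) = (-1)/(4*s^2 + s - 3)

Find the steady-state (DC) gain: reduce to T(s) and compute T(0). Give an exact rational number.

Step 1 - combine B3, B4, B5 in series; result (-3)/(12*s^4 + 43*s^3 + 33*s^2 - 22*s - 24)
Step 2 - reduce the parallel group B2, (B3*B4*B5); result (12*s^4 + 43*s^3 + 33*s^2 - 22*s - 27)/(12*s^4 + 43*s^3 + 33*s^2 - 22*s - 24)
Step 3 - cascade B1, (B2+(B3*B4*B5)); result (-36*s^4 - 129*s^3 - 99*s^2 + 66*s + 81)/(12*s^5 + 67*s^4 + 119*s^3 + 44*s^2 - 68*s - 48)
Step 3 gives the overall T(s). Then T(0) = 81/(-48) = -27/16.

Final answer: -27/16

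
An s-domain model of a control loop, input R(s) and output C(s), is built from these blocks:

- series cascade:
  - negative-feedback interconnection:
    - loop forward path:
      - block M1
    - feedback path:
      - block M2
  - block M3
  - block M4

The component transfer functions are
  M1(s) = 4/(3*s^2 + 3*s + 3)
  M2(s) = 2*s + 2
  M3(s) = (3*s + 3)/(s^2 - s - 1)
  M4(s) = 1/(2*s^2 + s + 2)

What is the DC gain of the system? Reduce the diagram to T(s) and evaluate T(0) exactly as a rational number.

First reduce the diagram to T(s).

Step 1 - collapse the loop (M1 forward, M2 return) gives 4/(3*s^2 + 11*s + 11)
Step 2 - reduce the series chain [M1/(1+M1*M2)], M3, M4 gives (12*s + 12)/(6*s^6 + 19*s^5 + 8*s^4 - 31*s^3 - 50*s^2 - 55*s - 22)
Step 2 gives the overall T(s). Then T(0) = 12/(-22) = -6/11.

Answer: -6/11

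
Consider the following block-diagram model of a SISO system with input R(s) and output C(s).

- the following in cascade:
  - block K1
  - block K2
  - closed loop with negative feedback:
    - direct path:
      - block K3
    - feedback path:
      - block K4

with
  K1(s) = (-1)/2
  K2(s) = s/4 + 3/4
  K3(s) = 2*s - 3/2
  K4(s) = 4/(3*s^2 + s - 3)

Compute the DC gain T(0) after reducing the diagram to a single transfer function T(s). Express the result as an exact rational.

(1) collapse the loop (K3 forward, K4 return), giving (12*s^3 - 5*s^2 - 15*s + 9)/(6*s^2 + 18*s - 18)
(2) cascade K1, K2, [K3/(1+K3*K4)], giving (-12*s^4 - 31*s^3 + 30*s^2 + 36*s - 27)/(48*s^2 + 144*s - 144)
Step 2 gives the overall T(s). Then T(0) = -27/(-144) = 3/16.

Final answer: 3/16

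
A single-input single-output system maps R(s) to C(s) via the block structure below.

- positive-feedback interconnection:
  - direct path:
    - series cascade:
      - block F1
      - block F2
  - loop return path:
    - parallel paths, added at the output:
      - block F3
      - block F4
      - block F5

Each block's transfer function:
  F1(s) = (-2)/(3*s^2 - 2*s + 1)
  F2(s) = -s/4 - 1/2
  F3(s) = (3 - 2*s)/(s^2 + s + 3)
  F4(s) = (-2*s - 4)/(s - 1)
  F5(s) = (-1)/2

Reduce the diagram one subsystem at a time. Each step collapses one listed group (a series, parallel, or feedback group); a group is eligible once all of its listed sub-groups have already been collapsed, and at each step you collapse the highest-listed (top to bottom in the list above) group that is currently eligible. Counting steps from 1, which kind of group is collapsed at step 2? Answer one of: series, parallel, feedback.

Reducing step by step:

Step 1. reduce the series chain F1, F2
Step 2. reduce the parallel group F3, F4, F5
Step 3. collapse the loop ((F1*F2) forward, (F3+F4+F5) return)
Step 2 collapses a parallel group.

Answer: parallel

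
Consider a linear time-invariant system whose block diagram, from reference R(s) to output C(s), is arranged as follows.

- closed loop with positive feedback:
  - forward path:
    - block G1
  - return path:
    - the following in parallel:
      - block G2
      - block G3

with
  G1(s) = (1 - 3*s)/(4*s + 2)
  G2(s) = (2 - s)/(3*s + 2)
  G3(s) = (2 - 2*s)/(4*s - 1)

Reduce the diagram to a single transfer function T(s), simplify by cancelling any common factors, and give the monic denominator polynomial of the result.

Step 1. add G2, G3 (parallel) gives (-10*s^2 + 11*s + 2)/(12*s^2 + 5*s - 2)
Step 2. reduce the feedback loop with forward G1 and return (G2+G3) gives (-36*s^3 - 3*s^2 + 11*s - 2)/(18*s^3 + 87*s^2 - 3*s - 6)
Step 2 gives the fully reduced T(s), with no common factor left to cancel. The denominator's leading coefficient is 18, so divide each of its coefficients by 18 to get the monic form.

Therefore the answer is s^3 + 29*s^2/6 - s/6 - 1/3.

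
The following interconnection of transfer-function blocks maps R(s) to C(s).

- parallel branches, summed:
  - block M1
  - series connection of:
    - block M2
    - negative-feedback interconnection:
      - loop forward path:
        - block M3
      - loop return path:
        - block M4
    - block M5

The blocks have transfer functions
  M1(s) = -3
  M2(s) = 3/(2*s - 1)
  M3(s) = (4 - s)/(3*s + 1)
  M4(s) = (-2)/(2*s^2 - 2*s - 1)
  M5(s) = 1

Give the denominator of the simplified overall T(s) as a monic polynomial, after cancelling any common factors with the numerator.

Step 1. feedback reduction of M3, M4: (-2*s^3 + 10*s^2 - 7*s - 4)/(6*s^3 - 4*s^2 - 3*s - 9)
Step 2. cascade M2, [M3/(1+M3*M4)], M5: (-6*s^3 + 30*s^2 - 21*s - 12)/(12*s^4 - 14*s^3 - 2*s^2 - 15*s + 9)
Step 3. sum the parallel branches M1, (M2*[M3/(1+M3*M4)]*M5): (-36*s^4 + 36*s^3 + 36*s^2 + 24*s - 39)/(12*s^4 - 14*s^3 - 2*s^2 - 15*s + 9)
The result of step 3 is T(s) in lowest terms. Its denominator has leading coefficient 12; dividing the denominator through by 12 makes it monic.

Final answer: s^4 - 7*s^3/6 - s^2/6 - 5*s/4 + 3/4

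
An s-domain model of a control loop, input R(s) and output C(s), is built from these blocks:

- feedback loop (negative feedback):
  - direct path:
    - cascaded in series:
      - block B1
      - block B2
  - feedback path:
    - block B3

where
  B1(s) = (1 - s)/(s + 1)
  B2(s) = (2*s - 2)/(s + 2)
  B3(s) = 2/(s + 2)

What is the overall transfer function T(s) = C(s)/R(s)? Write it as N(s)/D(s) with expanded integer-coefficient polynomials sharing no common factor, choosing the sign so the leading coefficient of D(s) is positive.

Answer: (-2*s^3 + 6*s - 4)/(s^3 + s^2 + 16*s)

Working:
(1) cascade B1, B2 gives (-2*s^2 + 4*s - 2)/(s^2 + 3*s + 2)
(2) close the feedback loop around (B1*B2), B3: this yields T(s), and no further normalization is needed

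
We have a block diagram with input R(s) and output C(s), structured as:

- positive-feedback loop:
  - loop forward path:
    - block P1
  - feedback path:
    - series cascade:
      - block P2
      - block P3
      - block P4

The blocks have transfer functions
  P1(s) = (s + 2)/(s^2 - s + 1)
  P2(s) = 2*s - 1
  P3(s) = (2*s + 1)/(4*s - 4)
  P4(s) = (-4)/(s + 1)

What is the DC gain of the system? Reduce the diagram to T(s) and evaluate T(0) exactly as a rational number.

Answer: 2/3

Working:
Step 1 - cascade P2, P3, P4 gives (1 - 4*s^2)/(s^2 - 1)
Step 2 - close the feedback loop around P1, (P2*P3*P4) gives (s^3 + 2*s^2 - s - 2)/(s^4 + 3*s^3 + 8*s^2 - 3)
DC gain: substitute s = 0 into T(s) from step 2: T(0) = -2/(-3) = 2/3.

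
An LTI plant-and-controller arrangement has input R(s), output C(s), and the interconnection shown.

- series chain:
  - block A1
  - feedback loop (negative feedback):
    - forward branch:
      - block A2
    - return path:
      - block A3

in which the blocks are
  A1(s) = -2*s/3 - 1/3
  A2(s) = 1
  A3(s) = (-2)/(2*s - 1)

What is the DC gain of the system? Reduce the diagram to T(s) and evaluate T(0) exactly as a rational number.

The answer is -1/9.

Reasoning:
Step 1. reduce the feedback loop with forward A2 and return A3: (2*s - 1)/(2*s - 3)
Step 2. reduce the series chain A1, [A2/(1+A2*A3)]: (1 - 4*s^2)/(6*s - 9)
Step 2 gives the overall T(s). Then T(0) = 1/(-9) = -1/9.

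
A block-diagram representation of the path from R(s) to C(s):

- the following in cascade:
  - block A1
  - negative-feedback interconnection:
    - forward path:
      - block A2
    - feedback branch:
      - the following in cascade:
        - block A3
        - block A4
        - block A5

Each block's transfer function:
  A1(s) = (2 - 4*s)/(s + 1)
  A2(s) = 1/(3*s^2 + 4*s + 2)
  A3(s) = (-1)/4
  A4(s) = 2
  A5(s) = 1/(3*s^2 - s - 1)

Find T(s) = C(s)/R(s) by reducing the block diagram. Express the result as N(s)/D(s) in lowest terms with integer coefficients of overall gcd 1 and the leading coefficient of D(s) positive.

[1] reduce the series chain A3, A4, A5, giving (-1)/(6*s^2 - 2*s - 2)
[2] reduce the feedback loop with forward A2 and return (A3*A4*A5), giving (6*s^2 - 2*s - 2)/(18*s^4 + 18*s^3 - 2*s^2 - 12*s - 5)
[3] reduce the series chain A1, [A2/(1+A2*(A3*A4*A5))]: this yields T(s), and no further normalization is needed

Hence the answer: (-24*s^3 + 20*s^2 + 4*s - 4)/(18*s^5 + 36*s^4 + 16*s^3 - 14*s^2 - 17*s - 5)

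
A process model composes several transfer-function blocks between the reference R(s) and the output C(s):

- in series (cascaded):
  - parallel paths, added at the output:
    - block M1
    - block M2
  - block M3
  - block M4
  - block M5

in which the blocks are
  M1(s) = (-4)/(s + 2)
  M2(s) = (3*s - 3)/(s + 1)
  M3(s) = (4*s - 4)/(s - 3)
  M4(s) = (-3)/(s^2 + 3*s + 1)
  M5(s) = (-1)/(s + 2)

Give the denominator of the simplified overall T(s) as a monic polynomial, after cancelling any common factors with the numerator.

Answer: s^6 + 5*s^5 - 39*s^3 - 79*s^2 - 56*s - 12

Working:
1. sum the parallel branches M1, M2 = (3*s^2 - s - 10)/(s^2 + 3*s + 2)
2. combine (M1+M2), M3, M4, M5 in series = (36*s^3 - 48*s^2 - 108*s + 120)/(s^6 + 5*s^5 - 39*s^3 - 79*s^2 - 56*s - 12)
T(s) is the step-2 result (common factors already cancelled). Leading coefficient of the denominator: 1, so no rescaling is needed.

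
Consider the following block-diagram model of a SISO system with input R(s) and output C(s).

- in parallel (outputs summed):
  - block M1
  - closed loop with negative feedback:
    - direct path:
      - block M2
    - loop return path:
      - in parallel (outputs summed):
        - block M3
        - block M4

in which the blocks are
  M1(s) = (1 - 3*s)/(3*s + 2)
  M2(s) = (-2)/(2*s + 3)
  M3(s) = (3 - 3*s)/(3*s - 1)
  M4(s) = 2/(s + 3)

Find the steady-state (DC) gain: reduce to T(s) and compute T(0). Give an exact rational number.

(1) parallel reduction of M3, M4 -> (7 - 3*s^2)/(3*s^2 + 8*s - 3)
(2) collapse the loop (M2 forward, (M3+M4) return) -> (-6*s^2 - 16*s + 6)/(6*s^3 + 31*s^2 + 18*s - 23)
(3) combine M1, [M2/(1+M2*(M3+M4))] in parallel -> (-18*s^4 - 105*s^3 - 83*s^2 + 73*s - 11)/(18*s^4 + 105*s^3 + 116*s^2 - 33*s - 46)
Evaluating the step-3 result (the overall T(s)) at s = 0 gives T(0) = -11/(-46) = 11/46.

Answer: 11/46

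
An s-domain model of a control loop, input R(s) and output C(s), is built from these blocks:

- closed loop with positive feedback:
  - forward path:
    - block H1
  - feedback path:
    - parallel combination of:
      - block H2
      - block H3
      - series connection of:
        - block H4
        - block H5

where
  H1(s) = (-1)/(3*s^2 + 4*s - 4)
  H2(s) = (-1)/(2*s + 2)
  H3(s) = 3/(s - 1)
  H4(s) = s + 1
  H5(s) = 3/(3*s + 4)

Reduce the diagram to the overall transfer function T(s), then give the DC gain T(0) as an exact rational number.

Step 1: series reduction of H4, H5, giving (3*s + 3)/(3*s + 4)
Step 2: sum the parallel branches H2, H3, (H4*H5), giving (6*s^3 + 21*s^2 + 35*s + 22)/(6*s^3 + 8*s^2 - 6*s - 8)
Step 3: apply the feedback formula to H1, (H2+H3+(H4*H5)), giving (-6*s^3 - 8*s^2 + 6*s + 8)/(18*s^5 + 48*s^4 - 4*s^3 - 59*s^2 + 27*s + 54)
Step 3 gives the overall T(s). Then T(0) = 8/54 = 4/27.

Final answer: 4/27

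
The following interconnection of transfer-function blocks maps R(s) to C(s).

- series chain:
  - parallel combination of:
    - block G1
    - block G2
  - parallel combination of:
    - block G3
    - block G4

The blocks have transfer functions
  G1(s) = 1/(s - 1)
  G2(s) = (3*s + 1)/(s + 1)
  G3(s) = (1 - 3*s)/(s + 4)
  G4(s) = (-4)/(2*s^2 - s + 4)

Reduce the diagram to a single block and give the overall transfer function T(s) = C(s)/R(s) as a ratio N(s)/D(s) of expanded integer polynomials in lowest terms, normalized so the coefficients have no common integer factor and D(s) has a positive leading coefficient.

Step 1 - reduce the parallel group G1, G2; result (3*s^2 - s)/(s^2 - 1)
Step 2 - parallel reduction of G3, G4; result (-6*s^3 + 5*s^2 - 17*s - 12)/(2*s^3 + 7*s^2 + 16)
Step 3 - reduce the series chain (G1+G2), (G3+G4), which is the overall transfer function T(s) = C(s)/R(s) in lowest terms

Answer: (-18*s^5 + 21*s^4 - 56*s^3 - 19*s^2 + 12*s)/(2*s^5 + 7*s^4 - 2*s^3 + 9*s^2 - 16)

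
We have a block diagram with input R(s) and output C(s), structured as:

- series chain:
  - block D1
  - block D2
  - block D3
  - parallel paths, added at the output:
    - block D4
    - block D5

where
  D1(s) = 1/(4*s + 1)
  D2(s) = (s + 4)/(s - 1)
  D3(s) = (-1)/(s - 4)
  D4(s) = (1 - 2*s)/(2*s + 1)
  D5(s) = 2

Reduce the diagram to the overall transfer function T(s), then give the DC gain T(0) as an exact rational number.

Answer: -3

Working:
(1) combine D4, D5 in parallel -> (2*s + 3)/(2*s + 1)
(2) cascade D1, D2, D3, (D4+D5) -> (-2*s^2 - 11*s - 12)/(8*s^4 - 34*s^3 + 3*s^2 + 19*s + 4)
The step-2 result is T(s). Setting s = 0: T(0) = -12/4 = -3.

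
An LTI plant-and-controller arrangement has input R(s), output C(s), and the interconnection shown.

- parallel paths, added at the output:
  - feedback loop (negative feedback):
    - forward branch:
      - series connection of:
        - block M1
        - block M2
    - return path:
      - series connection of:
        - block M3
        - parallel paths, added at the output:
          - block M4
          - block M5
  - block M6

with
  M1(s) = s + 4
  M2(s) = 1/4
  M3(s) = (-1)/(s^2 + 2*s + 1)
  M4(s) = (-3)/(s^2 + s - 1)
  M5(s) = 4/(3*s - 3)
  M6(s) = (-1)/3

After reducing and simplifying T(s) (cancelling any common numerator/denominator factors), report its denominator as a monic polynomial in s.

Step 1 - combine M1, M2 in series; result s/4 + 1
Step 2 - add M4, M5 (parallel); result (4*s^2 - 5*s + 5)/(3*s^3 - 6*s + 3)
Step 3 - combine M3, (M4+M5) in series; result (-4*s^2 + 5*s - 5)/(3*s^5 + 6*s^4 - 3*s^3 - 9*s^2 + 3)
Step 4 - collapse the loop ((M1*M2) forward, (M3*(M4+M5)) return); result (3*s^6 + 18*s^5 + 21*s^4 - 21*s^3 - 36*s^2 + 3*s + 12)/(12*s^5 + 24*s^4 - 16*s^3 - 47*s^2 + 15*s - 8)
Step 5 - add [(M1*M2)/(1+(M1*M2)*(M3*(M4+M5)))], M6 (parallel); result (9*s^6 + 42*s^5 + 39*s^4 - 47*s^3 - 61*s^2 - 6*s + 44)/(36*s^5 + 72*s^4 - 48*s^3 - 141*s^2 + 45*s - 24)
The result of step 5 is T(s) in lowest terms. Its denominator has leading coefficient 36; dividing the denominator through by 36 makes it monic.

Answer: s^5 + 2*s^4 - 4*s^3/3 - 47*s^2/12 + 5*s/4 - 2/3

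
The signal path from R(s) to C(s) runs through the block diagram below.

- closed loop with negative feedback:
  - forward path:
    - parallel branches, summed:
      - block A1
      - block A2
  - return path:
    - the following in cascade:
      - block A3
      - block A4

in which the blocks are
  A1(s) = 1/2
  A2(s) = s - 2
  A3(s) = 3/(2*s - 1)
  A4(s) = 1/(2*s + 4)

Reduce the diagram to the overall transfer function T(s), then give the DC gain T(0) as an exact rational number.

First reduce the diagram to T(s).

[1] sum the parallel branches A1, A2, giving s - 3/2
[2] series reduction of A3, A4, giving 3/(4*s^2 + 6*s - 4)
[3] apply the feedback formula to (A1+A2), (A3*A4), giving (8*s^3 - 26*s + 12)/(8*s^2 + 18*s - 17)
That last expression is T(s); at s = 0 only the constant terms survive, so T(0) = 12/(-17) = -12/17.

Answer: -12/17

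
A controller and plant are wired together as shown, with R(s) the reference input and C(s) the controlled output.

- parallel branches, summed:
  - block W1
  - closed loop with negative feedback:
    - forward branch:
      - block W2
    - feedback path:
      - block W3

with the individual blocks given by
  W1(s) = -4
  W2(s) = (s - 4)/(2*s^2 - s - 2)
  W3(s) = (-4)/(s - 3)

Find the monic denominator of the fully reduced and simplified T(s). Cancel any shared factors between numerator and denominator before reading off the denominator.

[1] feedback reduction of W2, W3 = (s^2 - 7*s + 12)/(2*s^3 - 7*s^2 - 3*s + 22)
[2] combine W1, [W2/(1+W2*W3)] in parallel = (-8*s^3 + 29*s^2 + 5*s - 76)/(2*s^3 - 7*s^2 - 3*s + 22)
No further cancellation is possible in the step-2 result, so that is T(s). Its denominator becomes monic after dividing by the leading coefficient 2.

Hence the answer: s^3 - 7*s^2/2 - 3*s/2 + 11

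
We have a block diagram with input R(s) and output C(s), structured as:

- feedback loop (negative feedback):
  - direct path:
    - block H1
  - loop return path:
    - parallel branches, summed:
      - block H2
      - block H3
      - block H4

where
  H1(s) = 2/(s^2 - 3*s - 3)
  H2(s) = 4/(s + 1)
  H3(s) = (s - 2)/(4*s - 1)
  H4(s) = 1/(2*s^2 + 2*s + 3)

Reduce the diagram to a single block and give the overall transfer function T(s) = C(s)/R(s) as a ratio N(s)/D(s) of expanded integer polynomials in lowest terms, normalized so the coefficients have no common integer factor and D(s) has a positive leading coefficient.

Answer: (16*s^4 + 28*s^3 + 32*s^2 + 14*s - 6)/(8*s^6 - 10*s^5 - 46*s^4 - 19*s^3 - 22*s^2 + 60*s - 29)

Working:
Step 1: combine H2, H3, H4 in parallel; result (2*s^4 + 32*s^3 + 25*s^2 + 36*s - 19)/(8*s^4 + 14*s^3 + 16*s^2 + 7*s - 3)
Step 2: reduce the feedback loop with forward H1 and return (H2+H3+H4); the result is T(s) itself (integer coefficients, no common factor, positive leading denominator coefficient)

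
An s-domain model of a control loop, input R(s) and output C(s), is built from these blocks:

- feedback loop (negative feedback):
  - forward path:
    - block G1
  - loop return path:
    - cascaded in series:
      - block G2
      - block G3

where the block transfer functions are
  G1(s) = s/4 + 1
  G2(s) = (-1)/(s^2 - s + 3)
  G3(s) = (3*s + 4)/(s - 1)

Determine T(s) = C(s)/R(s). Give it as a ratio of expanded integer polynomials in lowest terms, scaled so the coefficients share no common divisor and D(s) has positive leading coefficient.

The answer is (s^4 + 2*s^3 - 4*s^2 + 13*s - 12)/(4*s^3 - 11*s^2 - 28).

Reasoning:
[1] combine G2, G3 in series gives (-3*s - 4)/(s^3 - 2*s^2 + 4*s - 3)
[2] collapse the loop (G1 forward, (G2*G3) return): this yields T(s), and no further normalization is needed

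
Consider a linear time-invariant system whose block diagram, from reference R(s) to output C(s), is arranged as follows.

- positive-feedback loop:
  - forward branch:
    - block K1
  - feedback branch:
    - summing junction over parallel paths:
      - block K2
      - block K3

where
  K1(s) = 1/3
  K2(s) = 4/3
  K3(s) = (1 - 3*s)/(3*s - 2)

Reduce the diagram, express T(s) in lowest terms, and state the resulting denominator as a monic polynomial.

Step 1 - sum the parallel branches K2, K3 -> (3*s - 5)/(9*s - 6)
Step 2 - feedback reduction of K1, (K2+K3) -> (9*s - 6)/(24*s - 13)
The result of step 2 is T(s) in lowest terms. Its denominator has leading coefficient 24; dividing the denominator through by 24 makes it monic.

Answer: s - 13/24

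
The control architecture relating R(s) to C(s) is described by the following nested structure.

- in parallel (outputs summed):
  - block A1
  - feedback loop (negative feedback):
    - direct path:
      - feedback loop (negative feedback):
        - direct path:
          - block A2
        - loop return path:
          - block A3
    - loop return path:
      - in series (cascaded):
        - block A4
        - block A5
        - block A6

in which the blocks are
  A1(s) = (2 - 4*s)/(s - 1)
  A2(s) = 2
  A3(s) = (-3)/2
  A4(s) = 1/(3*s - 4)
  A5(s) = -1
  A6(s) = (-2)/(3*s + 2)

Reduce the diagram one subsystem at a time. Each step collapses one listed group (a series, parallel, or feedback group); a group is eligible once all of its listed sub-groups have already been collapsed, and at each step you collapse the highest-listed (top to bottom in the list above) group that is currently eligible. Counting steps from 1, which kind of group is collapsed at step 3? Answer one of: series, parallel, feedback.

Step 1 - reduce the feedback loop with forward A2 and return A3
Step 2 - multiply A4, A5, A6 (series)
Step 3 - reduce the feedback loop with forward [A2/(1+A2*A3)] and return (A4*A5*A6)
Step 4 - parallel reduction of A1, [[A2/(1+A2*A3)]/(1+[A2/(1+A2*A3)]*(A4*A5*A6))]
Step 3: feedback.

Answer: feedback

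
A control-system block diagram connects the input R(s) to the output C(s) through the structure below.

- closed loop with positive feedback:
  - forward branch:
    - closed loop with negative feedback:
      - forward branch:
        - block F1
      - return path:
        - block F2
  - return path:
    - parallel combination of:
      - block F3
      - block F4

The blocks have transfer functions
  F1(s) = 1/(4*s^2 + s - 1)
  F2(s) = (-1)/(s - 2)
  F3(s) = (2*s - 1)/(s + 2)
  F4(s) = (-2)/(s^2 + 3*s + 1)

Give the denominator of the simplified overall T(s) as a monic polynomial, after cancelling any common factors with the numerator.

Answer: s^6 + 13*s^5/4 - 3*s^4 - 14*s^3 - 17*s^2/4 - 2

Working:
(1) close the feedback loop around F1, F2 = (s - 2)/(4*s^3 - 7*s^2 - 3*s + 1)
(2) reduce the parallel group F3, F4 = (2*s^3 + 5*s^2 - 3*s - 5)/(s^3 + 5*s^2 + 7*s + 2)
(3) feedback reduction of [F1/(1+F1*F2)], (F3+F4) = (s^4 + 3*s^3 - 3*s^2 - 12*s - 4)/(4*s^6 + 13*s^5 - 12*s^4 - 56*s^3 - 17*s^2 - 8)
T(s) is the step-3 result (common factors already cancelled). Leading coefficient of the denominator: 4. Divide through by 4 for the monic polynomial.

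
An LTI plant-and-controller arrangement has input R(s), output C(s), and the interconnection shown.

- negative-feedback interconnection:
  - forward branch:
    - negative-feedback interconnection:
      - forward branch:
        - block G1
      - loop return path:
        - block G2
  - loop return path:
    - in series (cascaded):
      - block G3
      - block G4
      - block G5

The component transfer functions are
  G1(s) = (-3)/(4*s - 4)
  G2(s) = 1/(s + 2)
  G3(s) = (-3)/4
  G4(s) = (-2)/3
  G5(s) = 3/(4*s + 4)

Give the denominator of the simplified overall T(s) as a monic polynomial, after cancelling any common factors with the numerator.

Reducing step by step:

Step 1: close the feedback loop around G1, G2 gives (-3*s - 6)/(4*s^2 + 4*s - 11)
Step 2: cascade G3, G4, G5 gives 3/(8*s + 8)
Step 3: reduce the feedback loop with forward [G1/(1+G1*G2)] and return (G3*G4*G5) gives (-24*s^2 - 72*s - 48)/(32*s^3 + 64*s^2 - 65*s - 106)
No further cancellation is possible in the step-3 result, so that is T(s). Its denominator becomes monic after dividing by the leading coefficient 32.

Answer: s^3 + 2*s^2 - 65*s/32 - 53/16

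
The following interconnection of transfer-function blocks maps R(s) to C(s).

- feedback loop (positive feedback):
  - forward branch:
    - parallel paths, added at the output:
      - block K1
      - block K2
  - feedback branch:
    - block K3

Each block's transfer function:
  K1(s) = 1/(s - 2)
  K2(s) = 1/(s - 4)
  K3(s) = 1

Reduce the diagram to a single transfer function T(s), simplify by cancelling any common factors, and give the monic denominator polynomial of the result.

First reduce the diagram to T(s).

[1] parallel reduction of K1, K2 = (2*s - 6)/(s^2 - 6*s + 8)
[2] collapse the loop ((K1+K2) forward, K3 return) = (2*s - 6)/(s^2 - 8*s + 14)
No further cancellation is possible in the step-2 result, so that is T(s). Its denominator is already monic.

Answer: s^2 - 8*s + 14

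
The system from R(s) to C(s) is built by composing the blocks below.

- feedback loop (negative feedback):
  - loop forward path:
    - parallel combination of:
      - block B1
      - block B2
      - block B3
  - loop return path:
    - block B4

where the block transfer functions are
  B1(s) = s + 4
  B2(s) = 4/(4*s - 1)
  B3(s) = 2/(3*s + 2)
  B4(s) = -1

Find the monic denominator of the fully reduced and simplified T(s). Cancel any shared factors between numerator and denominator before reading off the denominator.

(1) reduce the parallel group B1, B2, B3; result (12*s^3 + 53*s^2 + 38*s - 2)/(12*s^2 + 5*s - 2)
(2) feedback reduction of (B1+B2+B3), B4; result (-12*s^3 - 53*s^2 - 38*s + 2)/(12*s^3 + 41*s^2 + 33*s)
The result of step 2 is T(s) in lowest terms. Its denominator has leading coefficient 12; dividing the denominator through by 12 makes it monic.

Answer: s^3 + 41*s^2/12 + 11*s/4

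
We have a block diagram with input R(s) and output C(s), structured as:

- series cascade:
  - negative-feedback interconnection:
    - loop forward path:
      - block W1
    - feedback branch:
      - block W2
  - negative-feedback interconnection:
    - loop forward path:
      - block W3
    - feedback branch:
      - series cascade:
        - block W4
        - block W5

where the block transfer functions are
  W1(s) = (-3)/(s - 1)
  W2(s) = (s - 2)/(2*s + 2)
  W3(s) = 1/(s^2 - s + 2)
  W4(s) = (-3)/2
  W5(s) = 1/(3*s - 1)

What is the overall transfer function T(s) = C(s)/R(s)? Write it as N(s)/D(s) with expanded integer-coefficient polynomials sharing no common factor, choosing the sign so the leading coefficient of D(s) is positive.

Reducing step by step:

1. collapse the loop (W1 forward, W2 return) = (-6*s - 6)/(2*s^2 - 3*s + 4)
2. cascade W4, W5 = (-3)/(6*s - 2)
3. close the feedback loop around W3, (W4*W5) = (6*s - 2)/(6*s^3 - 8*s^2 + 14*s - 7)
4. combine [W1/(1+W1*W2)], [W3/(1+W3*(W4*W5))] in series, giving the overall T(s)

Answer: (-36*s^2 - 24*s + 12)/(12*s^5 - 34*s^4 + 76*s^3 - 88*s^2 + 77*s - 28)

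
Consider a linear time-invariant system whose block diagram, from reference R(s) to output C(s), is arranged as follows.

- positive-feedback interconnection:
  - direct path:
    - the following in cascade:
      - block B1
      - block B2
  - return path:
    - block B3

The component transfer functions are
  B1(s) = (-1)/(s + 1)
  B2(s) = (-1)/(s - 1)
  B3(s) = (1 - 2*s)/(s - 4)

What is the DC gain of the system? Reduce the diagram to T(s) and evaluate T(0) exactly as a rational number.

Step 1: cascade B1, B2; result 1/(s^2 - 1)
Step 2: apply the feedback formula to (B1*B2), B3; result (s - 4)/(s^3 - 4*s^2 + s + 3)
That last expression is T(s); at s = 0 only the constant terms survive, so T(0) = -4/3.

Answer: -4/3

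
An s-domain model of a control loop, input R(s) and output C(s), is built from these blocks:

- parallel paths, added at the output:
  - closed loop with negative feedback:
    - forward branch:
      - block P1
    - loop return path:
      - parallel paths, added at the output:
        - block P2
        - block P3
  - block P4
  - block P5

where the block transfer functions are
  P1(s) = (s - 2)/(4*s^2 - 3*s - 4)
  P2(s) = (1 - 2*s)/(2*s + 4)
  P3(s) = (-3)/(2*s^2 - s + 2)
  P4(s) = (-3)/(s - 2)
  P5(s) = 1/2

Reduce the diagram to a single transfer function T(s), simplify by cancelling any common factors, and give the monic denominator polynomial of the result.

(1) combine P2, P3 in parallel, giving (-4*s^3 + 4*s^2 - 11*s - 10)/(4*s^3 + 6*s^2 + 8)
(2) feedback reduction of P1, (P2+P3), giving (4*s^4 - 2*s^3 - 12*s^2 + 8*s - 16)/(16*s^5 + 8*s^4 - 22*s^3 - 11*s^2 - 12*s - 12)
(3) parallel reduction of [P1/(1+P1*(P2+P3))], P4, P5, giving (16*s^6 - 112*s^5 - 106*s^4 + 149*s^3 + 140*s^2 + 20*s + 160)/(32*s^6 - 48*s^5 - 76*s^4 + 66*s^3 + 20*s^2 + 24*s + 48)
Step 3 gives the fully reduced T(s), with no common factor left to cancel. The denominator's leading coefficient is 32, so divide each of its coefficients by 32 to get the monic form.

Hence the answer: s^6 - 3*s^5/2 - 19*s^4/8 + 33*s^3/16 + 5*s^2/8 + 3*s/4 + 3/2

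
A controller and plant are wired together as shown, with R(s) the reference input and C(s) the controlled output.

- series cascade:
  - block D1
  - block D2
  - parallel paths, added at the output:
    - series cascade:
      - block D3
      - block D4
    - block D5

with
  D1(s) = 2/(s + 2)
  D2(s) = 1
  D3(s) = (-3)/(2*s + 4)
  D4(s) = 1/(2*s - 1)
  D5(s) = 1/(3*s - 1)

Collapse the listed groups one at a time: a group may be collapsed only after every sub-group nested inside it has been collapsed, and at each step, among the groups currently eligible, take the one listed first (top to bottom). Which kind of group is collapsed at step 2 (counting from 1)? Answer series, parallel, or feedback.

Reducing step by step:

(1) multiply D3, D4 (series)
(2) reduce the parallel group (D3*D4), D5
(3) series reduction of D1, D2, ((D3*D4)+D5)
At step 2 the group reduced is parallel.

Answer: parallel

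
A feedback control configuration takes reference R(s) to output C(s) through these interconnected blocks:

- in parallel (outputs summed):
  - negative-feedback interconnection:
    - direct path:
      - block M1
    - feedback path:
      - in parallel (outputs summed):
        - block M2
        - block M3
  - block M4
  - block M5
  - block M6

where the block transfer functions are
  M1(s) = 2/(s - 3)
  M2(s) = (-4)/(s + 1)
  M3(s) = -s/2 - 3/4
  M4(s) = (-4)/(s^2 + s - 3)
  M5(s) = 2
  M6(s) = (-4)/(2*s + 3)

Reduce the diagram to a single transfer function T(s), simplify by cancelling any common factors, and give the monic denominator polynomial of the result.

The answer is s^4 + 95*s^3/18 + 49*s^2/9 - 26*s/3 - 25/2.

Reasoning:
Step 1 - add M2, M3 (parallel) gives (-2*s^2 - 5*s - 19)/(4*s + 4)
Step 2 - close the feedback loop around M1, (M2+M3) gives (-4*s - 4)/(9*s + 25)
Step 3 - sum the parallel branches [M1/(1+M1*(M2+M3))], M4, M5, M6 gives (28*s^4 + 126*s^3 - 20*s^2 - 564*s - 414)/(18*s^4 + 95*s^3 + 98*s^2 - 156*s - 225)
That last expression is T(s), already simplified. Scaling its denominator by 1/18 (the reciprocal of the leading coefficient) yields the monic denominator.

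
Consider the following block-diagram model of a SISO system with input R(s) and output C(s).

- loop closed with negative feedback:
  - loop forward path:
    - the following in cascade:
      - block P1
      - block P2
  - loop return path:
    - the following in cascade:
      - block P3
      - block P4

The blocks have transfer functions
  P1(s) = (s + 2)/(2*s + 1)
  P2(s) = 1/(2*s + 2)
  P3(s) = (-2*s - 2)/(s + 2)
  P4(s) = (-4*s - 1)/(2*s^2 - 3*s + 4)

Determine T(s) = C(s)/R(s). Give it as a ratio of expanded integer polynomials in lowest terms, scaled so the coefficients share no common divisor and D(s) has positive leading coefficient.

The answer is (2*s^3 + s^2 - 2*s + 8)/(8*s^4 + 10*s^2 + 28*s + 10).

Reasoning:
1. series reduction of P1, P2 -> (s + 2)/(4*s^2 + 6*s + 2)
2. cascade P3, P4 -> (8*s^2 + 10*s + 2)/(2*s^3 + s^2 - 2*s + 8)
3. feedback reduction of (P1*P2), (P3*P4): this yields T(s), and no further normalization is needed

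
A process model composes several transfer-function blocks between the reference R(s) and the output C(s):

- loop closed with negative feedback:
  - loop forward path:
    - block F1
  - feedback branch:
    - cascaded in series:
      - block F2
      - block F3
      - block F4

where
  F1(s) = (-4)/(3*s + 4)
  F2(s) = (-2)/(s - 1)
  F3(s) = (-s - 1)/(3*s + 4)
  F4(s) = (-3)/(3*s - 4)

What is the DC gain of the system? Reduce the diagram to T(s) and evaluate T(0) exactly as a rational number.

Answer: -8/11

Working:
[1] reduce the series chain F2, F3, F4 = (-6*s - 6)/(9*s^3 - 9*s^2 - 16*s + 16)
[2] feedback reduction of F1, (F2*F3*F4) = (-36*s^3 + 36*s^2 + 64*s - 64)/(27*s^4 + 9*s^3 - 84*s^2 + 8*s + 88)
DC gain: substitute s = 0 into T(s) from step 2: T(0) = -64/88 = -8/11.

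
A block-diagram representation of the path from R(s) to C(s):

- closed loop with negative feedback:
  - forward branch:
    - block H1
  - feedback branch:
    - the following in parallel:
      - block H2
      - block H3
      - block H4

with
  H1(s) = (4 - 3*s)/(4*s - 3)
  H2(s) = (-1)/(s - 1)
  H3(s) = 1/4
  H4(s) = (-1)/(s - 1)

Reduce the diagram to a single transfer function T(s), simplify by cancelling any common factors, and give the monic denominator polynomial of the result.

Reducing step by step:

(1) parallel reduction of H2, H3, H4 gives (s - 9)/(4*s - 4)
(2) feedback reduction of H1, (H2+H3+H4) gives (-12*s^2 + 28*s - 16)/(13*s^2 + 3*s - 24)
Step 2 gives the fully reduced T(s), with no common factor left to cancel. The denominator's leading coefficient is 13, so divide each of its coefficients by 13 to get the monic form.

Answer: s^2 + 3*s/13 - 24/13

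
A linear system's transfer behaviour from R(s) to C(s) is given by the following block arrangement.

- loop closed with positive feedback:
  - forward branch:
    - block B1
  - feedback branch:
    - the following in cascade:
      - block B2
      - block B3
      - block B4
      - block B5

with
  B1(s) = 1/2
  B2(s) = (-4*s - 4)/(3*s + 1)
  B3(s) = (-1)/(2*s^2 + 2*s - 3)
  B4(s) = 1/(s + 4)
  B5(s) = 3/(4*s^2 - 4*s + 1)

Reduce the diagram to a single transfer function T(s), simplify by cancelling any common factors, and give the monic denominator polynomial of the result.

Answer: s^6 + 13*s^5/3 - 11*s^4/12 - 8*s^3 + 101*s^2/24 + 11*s/24 - 3/4

Working:
[1] series reduction of B2, B3, B4, B5; result (12*s + 12)/(24*s^6 + 104*s^5 - 22*s^4 - 192*s^3 + 101*s^2 + 17*s - 12)
[2] reduce the feedback loop with forward B1 and return (B2*B3*B4*B5); result (24*s^6 + 104*s^5 - 22*s^4 - 192*s^3 + 101*s^2 + 17*s - 12)/(48*s^6 + 208*s^5 - 44*s^4 - 384*s^3 + 202*s^2 + 22*s - 36)
That last expression is T(s), already simplified. Scaling its denominator by 1/48 (the reciprocal of the leading coefficient) yields the monic denominator.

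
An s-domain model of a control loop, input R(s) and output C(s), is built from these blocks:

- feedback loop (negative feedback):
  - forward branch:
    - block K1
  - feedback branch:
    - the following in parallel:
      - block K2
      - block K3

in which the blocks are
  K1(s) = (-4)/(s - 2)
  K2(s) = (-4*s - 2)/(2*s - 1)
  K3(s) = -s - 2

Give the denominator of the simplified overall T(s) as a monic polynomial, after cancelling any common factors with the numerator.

The answer is s^2 + 23*s/10 + 1/5.

Reasoning:
Step 1: reduce the parallel group K2, K3: (-2*s^2 - 7*s)/(2*s - 1)
Step 2: reduce the feedback loop with forward K1 and return (K2+K3): (4 - 8*s)/(10*s^2 + 23*s + 2)
No further cancellation is possible in the step-2 result, so that is T(s). Its denominator becomes monic after dividing by the leading coefficient 10.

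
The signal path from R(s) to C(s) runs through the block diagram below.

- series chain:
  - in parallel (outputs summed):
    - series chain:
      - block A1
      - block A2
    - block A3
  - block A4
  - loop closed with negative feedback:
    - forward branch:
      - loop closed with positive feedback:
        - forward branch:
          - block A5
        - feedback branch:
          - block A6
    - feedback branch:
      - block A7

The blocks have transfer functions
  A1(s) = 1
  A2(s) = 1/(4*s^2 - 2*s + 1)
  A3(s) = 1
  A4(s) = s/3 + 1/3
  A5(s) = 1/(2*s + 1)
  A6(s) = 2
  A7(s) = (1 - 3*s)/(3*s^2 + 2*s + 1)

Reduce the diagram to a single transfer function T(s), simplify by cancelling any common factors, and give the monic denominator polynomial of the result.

Answer: s^5 - s^4/3 - s^3/3 + 7*s^2/24 - s/8

Working:
[1] multiply A1, A2 (series): 1/(4*s^2 - 2*s + 1)
[2] combine (A1*A2), A3 in parallel: (4*s^2 - 2*s + 2)/(4*s^2 - 2*s + 1)
[3] apply the feedback formula to A5, A6: 1/(2*s - 1)
[4] close the feedback loop around [A5/(1-A5*A6)], A7: (3*s^2 + 2*s + 1)/(6*s^3 + s^2 - 3*s)
[5] series reduction of ((A1*A2)+A3), A4, [[A5/(1-A5*A6)]/(1+[A5/(1-A5*A6)]*A7)]: (12*s^5 + 14*s^4 + 8*s^3 + 8*s^2 + 4*s + 2)/(72*s^5 - 24*s^4 - 24*s^3 + 21*s^2 - 9*s)
That last expression is T(s), already simplified. Scaling its denominator by 1/72 (the reciprocal of the leading coefficient) yields the monic denominator.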